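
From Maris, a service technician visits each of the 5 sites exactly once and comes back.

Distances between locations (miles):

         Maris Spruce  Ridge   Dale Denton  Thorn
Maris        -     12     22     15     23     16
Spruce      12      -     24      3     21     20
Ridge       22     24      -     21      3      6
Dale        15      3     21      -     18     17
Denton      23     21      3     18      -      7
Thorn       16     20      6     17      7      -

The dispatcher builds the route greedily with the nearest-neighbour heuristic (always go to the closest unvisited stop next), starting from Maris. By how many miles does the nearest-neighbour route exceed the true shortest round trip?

From Maris: Spruce=12, Dale=15, Thorn=16, Ridge=22, Denton=23 → choose Spruce (12).
From Spruce: Dale=3, Thorn=20, Denton=21, Ridge=24 → choose Dale (3).
From Dale: Thorn=17, Denton=18, Ridge=21 → choose Thorn (17).
From Thorn: Ridge=6, Denton=7 → choose Ridge (6).
From Ridge: Denton=3 → choose Denton (3).
NN route Maris → Spruce → Dale → Thorn → Ridge → Denton → Maris costs 64.
Optimal: Maris → Spruce → Dale → Denton → Ridge → Thorn → Maris costs 58 (by enumerating all 60 distinct tours).
Excess = 64 − 58 = 6.

The nearest-neighbour route is 6 miles longer than optimal.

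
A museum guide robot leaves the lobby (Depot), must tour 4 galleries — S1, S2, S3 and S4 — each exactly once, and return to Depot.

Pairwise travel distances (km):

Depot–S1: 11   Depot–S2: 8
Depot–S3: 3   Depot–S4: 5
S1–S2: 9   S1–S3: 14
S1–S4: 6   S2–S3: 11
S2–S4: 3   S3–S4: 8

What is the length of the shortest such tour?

There are 12 distinct closed tours to check (reversals are equivalent).
Depot - S1 - S2 - S3 - S4 - Depot: 11+9+11+8+5 = 44
Depot - S1 - S2 - S4 - S3 - Depot: 11+9+3+8+3 = 34
Depot - S1 - S3 - S2 - S4 - Depot: 11+14+11+3+5 = 44
Depot - S1 - S3 - S4 - S2 - Depot: 11+14+8+3+8 = 44
Depot - S1 - S4 - S2 - S3 - Depot: 11+6+3+11+3 = 34
Depot - S1 - S4 - S3 - S2 - Depot: 11+6+8+11+8 = 44
Depot - S2 - S1 - S3 - S4 - Depot: 8+9+14+8+5 = 44
Depot - S2 - S1 - S4 - S3 - Depot: 8+9+6+8+3 = 34
Depot - S2 - S3 - S1 - S4 - Depot: 8+11+14+6+5 = 44
Depot - S2 - S4 - S1 - S3 - Depot: 8+3+6+14+3 = 34
Depot - S3 - S1 - S2 - S4 - Depot: 3+14+9+3+5 = 34
Depot - S3 - S2 - S1 - S4 - Depot: 3+11+9+6+5 = 34
The minimum is 34.
One optimal route: Depot → S1 → S2 → S4 → S3 → Depot (or its reverse).

34 km — the shortest possible round trip.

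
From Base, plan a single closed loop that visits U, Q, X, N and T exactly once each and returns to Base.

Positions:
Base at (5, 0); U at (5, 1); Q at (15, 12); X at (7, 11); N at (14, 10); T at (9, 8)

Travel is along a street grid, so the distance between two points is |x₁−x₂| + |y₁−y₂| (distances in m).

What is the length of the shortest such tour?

Minimum total distance: 44 m.

Base→U→Q→X→N→T→Base: 1+21+9+8+7+12 = 58
Base→U→Q→X→T→N→Base: 1+21+9+5+7+19 = 62
Base→U→Q→N→X→T→Base: 1+21+3+8+5+12 = 50
Base→U→Q→N→T→X→Base: 1+21+3+7+5+13 = 50
Base→U→Q→T→X→N→Base: 1+21+10+5+8+19 = 64
Base→U→Q→T→N→X→Base: 1+21+10+7+8+13 = 60
Base→U→X→Q→N→T→Base: 1+12+9+3+7+12 = 44
Base→U→X→Q→T→N→Base: 1+12+9+10+7+19 = 58
Base→U→X→N→Q→T→Base: 1+12+8+3+10+12 = 46
Base→U→X→N→T→Q→Base: 1+12+8+7+10+22 = 60
Base→U→X→T→Q→N→Base: 1+12+5+10+3+19 = 50
Base→U→X→T→N→Q→Base: 1+12+5+7+3+22 = 50
Base→U→N→Q→X→T→Base: 1+18+3+9+5+12 = 48
Base→U→N→Q→T→X→Base: 1+18+3+10+5+13 = 50
… (46 more)
The minimum is 44.
One optimal route: Base → U → X → Q → N → T → Base (or its reverse).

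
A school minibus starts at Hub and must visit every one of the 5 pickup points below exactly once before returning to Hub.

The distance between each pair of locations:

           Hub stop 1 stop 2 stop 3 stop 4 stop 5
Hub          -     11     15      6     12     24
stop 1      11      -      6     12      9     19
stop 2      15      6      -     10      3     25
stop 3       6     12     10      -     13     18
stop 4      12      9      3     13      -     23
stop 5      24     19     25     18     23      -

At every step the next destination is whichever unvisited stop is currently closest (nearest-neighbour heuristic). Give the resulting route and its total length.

Total distance 71 via the nearest-neighbour route Hub → stop 3 → stop 2 → stop 4 → stop 1 → stop 5 → Hub.

At Hub the remaining stops are stop 3 6, stop 1 11, stop 4 12, stop 2 15, stop 5 24; go to stop 3.
At stop 3 the remaining stops are stop 2 10, stop 1 12, stop 4 13, stop 5 18; go to stop 2.
At stop 2 the remaining stops are stop 4 3, stop 1 6, stop 5 25; go to stop 4.
At stop 4 the remaining stops are stop 1 9, stop 5 23; go to stop 1.
At stop 1 the remaining stops are stop 5 19; go to stop 5.
Return stop 5→Hub: 24.
Total = 6 + 10 + 3 + 9 + 19 + 24 = 71.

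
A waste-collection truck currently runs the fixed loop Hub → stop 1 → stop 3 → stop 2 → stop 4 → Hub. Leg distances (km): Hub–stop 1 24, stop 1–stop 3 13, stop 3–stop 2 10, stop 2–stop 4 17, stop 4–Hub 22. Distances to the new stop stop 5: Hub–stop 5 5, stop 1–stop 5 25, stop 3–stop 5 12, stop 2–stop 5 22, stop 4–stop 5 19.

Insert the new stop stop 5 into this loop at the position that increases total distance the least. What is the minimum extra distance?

Minimum extra distance: 2 km, inserting stop 5 between stop 4 and Hub.

Insertion cost between consecutive stops i–j is d(i,stop 5) + d(stop 5,j) − d(i,j):
  between Hub and stop 1: 5 + 25 − 24 = 6
  between stop 1 and stop 3: 25 + 12 − 13 = 24
  between stop 3 and stop 2: 12 + 22 − 10 = 24
  between stop 2 and stop 4: 22 + 19 − 17 = 24
  between stop 4 and Hub: 19 + 5 − 22 = 2
Cheapest insertion is between stop 4 and Hub, adding 2.
New total = 86 + 2 = 88.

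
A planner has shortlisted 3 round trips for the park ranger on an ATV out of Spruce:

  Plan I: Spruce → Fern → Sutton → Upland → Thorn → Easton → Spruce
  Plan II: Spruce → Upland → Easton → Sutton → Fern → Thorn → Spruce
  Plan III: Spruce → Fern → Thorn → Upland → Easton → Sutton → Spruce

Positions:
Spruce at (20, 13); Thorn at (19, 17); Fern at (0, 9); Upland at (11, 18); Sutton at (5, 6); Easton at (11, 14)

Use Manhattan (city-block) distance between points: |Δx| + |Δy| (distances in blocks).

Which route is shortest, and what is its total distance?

Shortest is Plan II, total 72 blocks.

Plan I: 24 + 8 + 18 + 9 + 11 + 10 = 80
Plan II: 14 + 4 + 14 + 8 + 27 + 5 = 72
Plan III: 24 + 27 + 9 + 4 + 14 + 22 = 100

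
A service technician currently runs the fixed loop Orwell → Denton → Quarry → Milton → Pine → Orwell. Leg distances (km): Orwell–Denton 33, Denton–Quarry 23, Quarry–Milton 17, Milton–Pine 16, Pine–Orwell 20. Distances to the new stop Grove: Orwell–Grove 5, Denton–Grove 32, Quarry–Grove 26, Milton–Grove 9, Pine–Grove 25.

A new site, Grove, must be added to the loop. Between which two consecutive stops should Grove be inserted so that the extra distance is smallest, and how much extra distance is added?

Adding 4 km by placing Grove on the Orwell–Denton leg.

Insertion cost between consecutive stops i–j is d(i,Grove) + d(Grove,j) − d(i,j):
  between Orwell and Denton: 5 + 32 − 33 = 4
  between Denton and Quarry: 32 + 26 − 23 = 35
  between Quarry and Milton: 26 + 9 − 17 = 18
  between Milton and Pine: 9 + 25 − 16 = 18
  between Pine and Orwell: 25 + 5 − 20 = 10
Cheapest insertion is between Orwell and Denton, adding 4.
New total = 109 + 4 = 113.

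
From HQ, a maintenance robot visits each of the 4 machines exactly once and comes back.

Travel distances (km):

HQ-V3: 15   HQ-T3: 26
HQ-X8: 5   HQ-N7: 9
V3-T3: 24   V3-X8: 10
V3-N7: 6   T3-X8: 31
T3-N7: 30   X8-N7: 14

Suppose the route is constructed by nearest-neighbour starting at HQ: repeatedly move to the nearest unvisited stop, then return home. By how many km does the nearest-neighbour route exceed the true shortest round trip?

From HQ: X8=5, N7=9, V3=15, T3=26 → choose X8 (5).
From X8: V3=10, N7=14, T3=31 → choose V3 (10).
From V3: N7=6, T3=24 → choose N7 (6).
From N7: T3=30 → choose T3 (30).
NN route HQ → X8 → V3 → N7 → T3 → HQ costs 77.
Optimal: HQ → T3 → V3 → N7 → X8 → HQ costs 75 (by enumerating all 12 distinct tours).
Excess = 77 − 75 = 2.

Excess over optimum: 2 km.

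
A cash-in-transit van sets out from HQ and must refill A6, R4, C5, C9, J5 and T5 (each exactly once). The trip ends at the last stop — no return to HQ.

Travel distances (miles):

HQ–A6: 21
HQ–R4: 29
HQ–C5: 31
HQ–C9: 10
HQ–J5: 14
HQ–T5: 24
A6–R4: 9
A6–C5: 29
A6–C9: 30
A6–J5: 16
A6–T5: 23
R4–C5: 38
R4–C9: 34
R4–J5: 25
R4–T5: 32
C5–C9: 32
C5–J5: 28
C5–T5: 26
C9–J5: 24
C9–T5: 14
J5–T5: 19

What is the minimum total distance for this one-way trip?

There are 6! = 720 possible orderings.
HQ → A6 → R4 → C5 → C9 → J5 → T5: 21+9+38+32+24+19 = 143
HQ → A6 → R4 → C5 → C9 → T5 → J5: 21+9+38+32+14+19 = 133
HQ → A6 → R4 → C5 → J5 → C9 → T5: 21+9+38+28+24+14 = 134
HQ → A6 → R4 → C5 → J5 → T5 → C9: 21+9+38+28+19+14 = 129
HQ → A6 → R4 → C5 → T5 → C9 → J5: 21+9+38+26+14+24 = 132
HQ → A6 → R4 → C5 → T5 → J5 → C9: 21+9+38+26+19+24 = 137
HQ → A6 → R4 → C9 → C5 → J5 → T5: 21+9+34+32+28+19 = 143
HQ → A6 → R4 → C9 → C5 → T5 → J5: 21+9+34+32+26+19 = 141
… (712 more)
HQ → C9 → T5 → C5 → J5 → A6 → R4: 10+14+26+28+16+9 = 103  ← best
The minimum is 103.
One shortest path: HQ → C9 → T5 → C5 → J5 → A6 → R4.

Shortest open route: 103 miles.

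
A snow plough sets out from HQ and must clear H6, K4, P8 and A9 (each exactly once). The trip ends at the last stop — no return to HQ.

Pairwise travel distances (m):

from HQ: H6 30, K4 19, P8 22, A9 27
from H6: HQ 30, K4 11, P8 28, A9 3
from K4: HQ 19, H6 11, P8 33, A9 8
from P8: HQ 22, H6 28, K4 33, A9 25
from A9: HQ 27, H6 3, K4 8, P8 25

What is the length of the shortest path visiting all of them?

There are 4! = 24 possible orderings.
HQ→H6→K4→P8→A9: 30+11+33+25 = 99
HQ→H6→K4→A9→P8: 30+11+8+25 = 74
HQ→H6→P8→K4→A9: 30+28+33+8 = 99
HQ→H6→P8→A9→K4: 30+28+25+8 = 91
HQ→H6→A9→K4→P8: 30+3+8+33 = 74
HQ→H6→A9→P8→K4: 30+3+25+33 = 91
HQ→K4→H6→P8→A9: 19+11+28+25 = 83
HQ→K4→H6→A9→P8: 19+11+3+25 = 58
HQ→K4→P8→H6→A9: 19+33+28+3 = 83
HQ→K4→P8→A9→H6: 19+33+25+3 = 80
HQ→K4→A9→H6→P8: 19+8+3+28 = 58
HQ→K4→A9→P8→H6: 19+8+25+28 = 80
HQ→P8→H6→K4→A9: 22+28+11+8 = 69
HQ→P8→H6→A9→K4: 22+28+3+8 = 61
… (10 more)
The minimum is 58.
One shortest path: HQ → K4 → H6 → A9 → P8.

Shortest open route: 58 m.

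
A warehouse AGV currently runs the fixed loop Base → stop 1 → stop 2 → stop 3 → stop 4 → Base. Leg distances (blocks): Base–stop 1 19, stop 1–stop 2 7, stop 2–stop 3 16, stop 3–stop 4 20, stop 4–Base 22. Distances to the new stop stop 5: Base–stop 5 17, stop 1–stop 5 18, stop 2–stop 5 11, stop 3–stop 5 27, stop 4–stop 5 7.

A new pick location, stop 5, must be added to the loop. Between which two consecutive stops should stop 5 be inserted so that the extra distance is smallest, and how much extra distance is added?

Minimum extra distance: 2 blocks, inserting stop 5 between stop 4 and Base.

Insertion cost between consecutive stops i–j is d(i,stop 5) + d(stop 5,j) − d(i,j):
  between Base and stop 1: 17 + 18 − 19 = 16
  between stop 1 and stop 2: 18 + 11 − 7 = 22
  between stop 2 and stop 3: 11 + 27 − 16 = 22
  between stop 3 and stop 4: 27 + 7 − 20 = 14
  between stop 4 and Base: 7 + 17 − 22 = 2
Cheapest insertion is between stop 4 and Base, adding 2.
New total = 84 + 2 = 86.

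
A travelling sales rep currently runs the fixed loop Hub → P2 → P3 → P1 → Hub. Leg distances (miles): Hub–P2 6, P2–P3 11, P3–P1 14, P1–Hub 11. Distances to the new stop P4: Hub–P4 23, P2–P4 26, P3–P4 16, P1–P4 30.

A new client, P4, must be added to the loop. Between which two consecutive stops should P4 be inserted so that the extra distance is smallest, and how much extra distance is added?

Insertion cost between consecutive stops i–j is d(i,P4) + d(P4,j) − d(i,j):
  between Hub and P2: 23 + 26 − 6 = 43
  between P2 and P3: 26 + 16 − 11 = 31
  between P3 and P1: 16 + 30 − 14 = 32
  between P1 and Hub: 30 + 23 − 11 = 42
Cheapest insertion is between P2 and P3, adding 31.
New total = 42 + 31 = 73.

+31 miles — insert P4 between P2 and P3.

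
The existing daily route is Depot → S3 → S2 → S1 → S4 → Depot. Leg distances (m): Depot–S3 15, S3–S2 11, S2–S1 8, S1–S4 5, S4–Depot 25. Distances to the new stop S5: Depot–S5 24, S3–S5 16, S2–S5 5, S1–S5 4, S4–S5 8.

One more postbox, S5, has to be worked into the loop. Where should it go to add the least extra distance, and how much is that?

Insertion cost between consecutive stops i–j is d(i,S5) + d(S5,j) − d(i,j):
  between Depot and S3: 24 + 16 − 15 = 25
  between S3 and S2: 16 + 5 − 11 = 10
  between S2 and S1: 5 + 4 − 8 = 1
  between S1 and S4: 4 + 8 − 5 = 7
  between S4 and Depot: 8 + 24 − 25 = 7
Cheapest insertion is between S2 and S1, adding 1.
New total = 64 + 1 = 65.

Minimum extra distance: 1 m, inserting S5 between S2 and S1.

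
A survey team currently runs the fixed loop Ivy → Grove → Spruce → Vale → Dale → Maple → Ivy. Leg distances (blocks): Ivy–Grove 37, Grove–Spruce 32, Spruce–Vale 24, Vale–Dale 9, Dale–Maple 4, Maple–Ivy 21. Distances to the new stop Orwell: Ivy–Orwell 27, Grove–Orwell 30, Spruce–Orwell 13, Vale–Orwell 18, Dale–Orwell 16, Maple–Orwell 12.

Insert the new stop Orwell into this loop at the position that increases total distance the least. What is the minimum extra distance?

Insertion cost between consecutive stops i–j is d(i,Orwell) + d(Orwell,j) − d(i,j):
  between Ivy and Grove: 27 + 30 − 37 = 20
  between Grove and Spruce: 30 + 13 − 32 = 11
  between Spruce and Vale: 13 + 18 − 24 = 7
  between Vale and Dale: 18 + 16 − 9 = 25
  between Dale and Maple: 16 + 12 − 4 = 24
  between Maple and Ivy: 12 + 27 − 21 = 18
Cheapest insertion is between Spruce and Vale, adding 7.
New total = 127 + 7 = 134.

+7 blocks — insert Orwell between Spruce and Vale.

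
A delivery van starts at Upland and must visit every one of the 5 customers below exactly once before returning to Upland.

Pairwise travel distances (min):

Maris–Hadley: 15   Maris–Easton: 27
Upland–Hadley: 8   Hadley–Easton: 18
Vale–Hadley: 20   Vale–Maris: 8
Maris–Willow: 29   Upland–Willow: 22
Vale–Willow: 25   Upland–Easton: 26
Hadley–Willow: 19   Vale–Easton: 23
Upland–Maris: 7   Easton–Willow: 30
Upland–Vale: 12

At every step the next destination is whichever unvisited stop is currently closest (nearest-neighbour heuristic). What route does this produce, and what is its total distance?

Total distance 105 min via the nearest-neighbour route Upland → Maris → Vale → Hadley → Easton → Willow → Upland.

From Upland: distances to unvisited — Maris=7, Hadley=8, Vale=12, Willow=22, Easton=26. Nearest is Maris (7).
From Maris: distances to unvisited — Vale=8, Hadley=15, Easton=27, Willow=29. Nearest is Vale (8).
From Vale: distances to unvisited — Hadley=20, Easton=23, Willow=25. Nearest is Hadley (20).
From Hadley: distances to unvisited — Easton=18, Willow=19. Nearest is Easton (18).
From Easton: distances to unvisited — Willow=30. Nearest is Willow (30).
Return Willow→Upland: 22.
Total = 7 + 8 + 20 + 18 + 30 + 22 = 105.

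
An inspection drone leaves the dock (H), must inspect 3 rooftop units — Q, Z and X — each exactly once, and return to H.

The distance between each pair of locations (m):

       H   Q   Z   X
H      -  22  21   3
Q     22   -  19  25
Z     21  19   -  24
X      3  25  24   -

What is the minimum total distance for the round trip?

There are 3 distinct closed tours to check (reversals are equivalent).
H → Q → Z → X → H: 22+19+24+3 = 68
H → Q → X → Z → H: 22+25+24+21 = 92
H → Z → Q → X → H: 21+19+25+3 = 68
The minimum is 68.
One optimal route: H → Q → Z → X → H (or its reverse).

Shortest round trip = 68 m.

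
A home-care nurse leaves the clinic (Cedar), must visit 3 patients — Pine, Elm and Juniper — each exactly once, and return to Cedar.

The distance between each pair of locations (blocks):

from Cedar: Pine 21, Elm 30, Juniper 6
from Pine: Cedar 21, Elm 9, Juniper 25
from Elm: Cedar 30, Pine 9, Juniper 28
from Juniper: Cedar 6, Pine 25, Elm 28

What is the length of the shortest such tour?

Cedar-Pine-Elm-Juniper-Cedar: 21+9+28+6 = 64
Cedar-Pine-Juniper-Elm-Cedar: 21+25+28+30 = 104
Cedar-Elm-Pine-Juniper-Cedar: 30+9+25+6 = 70
The minimum is 64.
One optimal route: Cedar → Pine → Elm → Juniper → Cedar (or its reverse).

Minimum total distance: 64 blocks.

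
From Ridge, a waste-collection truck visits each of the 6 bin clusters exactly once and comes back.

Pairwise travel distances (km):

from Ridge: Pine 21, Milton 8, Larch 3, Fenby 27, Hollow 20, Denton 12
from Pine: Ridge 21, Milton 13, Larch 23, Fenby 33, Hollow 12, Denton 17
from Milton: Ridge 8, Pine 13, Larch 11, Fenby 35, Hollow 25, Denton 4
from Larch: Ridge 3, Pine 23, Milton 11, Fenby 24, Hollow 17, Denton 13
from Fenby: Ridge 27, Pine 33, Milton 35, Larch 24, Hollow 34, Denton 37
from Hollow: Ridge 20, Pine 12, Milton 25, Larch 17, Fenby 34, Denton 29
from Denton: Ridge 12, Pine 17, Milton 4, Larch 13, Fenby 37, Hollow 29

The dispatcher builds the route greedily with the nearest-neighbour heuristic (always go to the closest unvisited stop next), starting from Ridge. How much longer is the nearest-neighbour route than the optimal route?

The nearest-neighbour route is 6 km longer than optimal.

Ridge: Larch=3, Milton=8, Denton=12, Hollow=20, Pine=21, Fenby=27 ⇒ Larch
Larch: Milton=11, Denton=13, Hollow=17, Pine=23, Fenby=24 ⇒ Milton
Milton: Denton=4, Pine=13, Hollow=25, Fenby=35 ⇒ Denton
Denton: Pine=17, Hollow=29, Fenby=37 ⇒ Pine
Pine: Hollow=12, Fenby=33 ⇒ Hollow
Hollow: Fenby=34 ⇒ Fenby
NN route Ridge → Larch → Milton → Denton → Pine → Hollow → Fenby → Ridge costs 108.
Optimal: Ridge → Milton → Denton → Pine → Hollow → Fenby → Larch → Ridge costs 102 (by enumerating all 360 distinct tours).
Excess = 108 − 102 = 6.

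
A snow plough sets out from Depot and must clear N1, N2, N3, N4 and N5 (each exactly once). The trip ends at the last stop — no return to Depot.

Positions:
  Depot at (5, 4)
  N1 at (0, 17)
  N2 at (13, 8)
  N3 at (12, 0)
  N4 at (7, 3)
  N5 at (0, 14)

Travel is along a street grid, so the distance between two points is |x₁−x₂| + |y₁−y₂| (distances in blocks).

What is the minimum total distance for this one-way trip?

There are 5! = 120 possible orderings.
Depot - N1 - N2 - N3 - N4 - N5: 18+22+9+8+18 = 75
Depot - N1 - N2 - N3 - N5 - N4: 18+22+9+26+18 = 93
Depot - N1 - N2 - N4 - N3 - N5: 18+22+11+8+26 = 85
Depot - N1 - N2 - N4 - N5 - N3: 18+22+11+18+26 = 95
Depot - N1 - N2 - N5 - N3 - N4: 18+22+19+26+8 = 93
Depot - N1 - N2 - N5 - N4 - N3: 18+22+19+18+8 = 85
Depot - N1 - N3 - N2 - N4 - N5: 18+29+9+11+18 = 85
Depot - N1 - N3 - N2 - N5 - N4: 18+29+9+19+18 = 93
Depot - N1 - N3 - N4 - N2 - N5: 18+29+8+11+19 = 85
Depot - N1 - N3 - N4 - N5 - N2: 18+29+8+18+19 = 92
Depot - N1 - N3 - N5 - N2 - N4: 18+29+26+19+11 = 103
Depot - N1 - N3 - N5 - N4 - N2: 18+29+26+18+11 = 102
Depot - N1 - N4 - N2 - N3 - N5: 18+21+11+9+26 = 85
Depot - N1 - N4 - N2 - N5 - N3: 18+21+11+19+26 = 95
… (106 more)
Depot - N4 - N3 - N2 - N5 - N1: 3+8+9+19+3 = 42  ← best
The minimum is 42.
One shortest path: Depot → N4 → N3 → N2 → N5 → N1.

Shortest open route: 42 blocks.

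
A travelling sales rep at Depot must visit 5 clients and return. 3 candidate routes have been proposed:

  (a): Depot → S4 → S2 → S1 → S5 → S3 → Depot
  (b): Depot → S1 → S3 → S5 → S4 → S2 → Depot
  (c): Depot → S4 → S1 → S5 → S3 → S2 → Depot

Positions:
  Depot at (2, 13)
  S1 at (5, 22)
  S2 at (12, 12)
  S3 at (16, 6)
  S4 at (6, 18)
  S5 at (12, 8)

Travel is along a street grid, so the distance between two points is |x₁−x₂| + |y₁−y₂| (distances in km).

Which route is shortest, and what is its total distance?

(a): 9 + 12 + 17 + 21 + 6 + 21 = 86
(b): 12 + 27 + 6 + 16 + 12 + 11 = 84
(c): 9 + 5 + 21 + 6 + 10 + 11 = 62

Shortest is (c), total 62 km.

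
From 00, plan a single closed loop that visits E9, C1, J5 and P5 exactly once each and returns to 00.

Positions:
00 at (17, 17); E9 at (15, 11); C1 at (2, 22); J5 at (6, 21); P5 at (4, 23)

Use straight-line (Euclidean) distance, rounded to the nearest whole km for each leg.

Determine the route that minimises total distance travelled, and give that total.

00 → E9 → C1 → J5 → P5 → 00: 6+17+4+3+14 = 44
00 → E9 → C1 → P5 → J5 → 00: 6+17+2+3+12 = 40
00 → E9 → J5 → C1 → P5 → 00: 6+13+4+2+14 = 39
00 → E9 → J5 → P5 → C1 → 00: 6+13+3+2+16 = 40
00 → E9 → P5 → C1 → J5 → 00: 6+16+2+4+12 = 40
00 → E9 → P5 → J5 → C1 → 00: 6+16+3+4+16 = 45
00 → C1 → E9 → J5 → P5 → 00: 16+17+13+3+14 = 63
00 → C1 → E9 → P5 → J5 → 00: 16+17+16+3+12 = 64
00 → C1 → J5 → E9 → P5 → 00: 16+4+13+16+14 = 63
00 → C1 → P5 → E9 → J5 → 00: 16+2+16+13+12 = 59
00 → J5 → E9 → C1 → P5 → 00: 12+13+17+2+14 = 58
00 → J5 → C1 → E9 → P5 → 00: 12+4+17+16+14 = 63
The minimum is 39.
One optimal route: 00 → E9 → J5 → C1 → P5 → 00 (or its reverse).

Shortest round trip = 39 km.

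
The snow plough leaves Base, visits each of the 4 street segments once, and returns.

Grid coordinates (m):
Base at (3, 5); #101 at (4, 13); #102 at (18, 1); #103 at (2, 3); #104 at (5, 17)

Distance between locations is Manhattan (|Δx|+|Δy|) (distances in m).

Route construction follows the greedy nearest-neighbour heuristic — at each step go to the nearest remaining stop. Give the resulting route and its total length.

68 m along Base → #103 → #101 → #104 → #102 → Base.

Base → [#103:3 / #101:9 / #104:14 / #102:19] → #103 (3)
#103 → [#101:12 / #104:17 / #102:18] → #101 (12)
#101 → [#104:5 / #102:26] → #104 (5)
#104 → [#102:29] → #102 (29)
Return #102→Base: 19.
Total = 3 + 12 + 5 + 29 + 19 = 68.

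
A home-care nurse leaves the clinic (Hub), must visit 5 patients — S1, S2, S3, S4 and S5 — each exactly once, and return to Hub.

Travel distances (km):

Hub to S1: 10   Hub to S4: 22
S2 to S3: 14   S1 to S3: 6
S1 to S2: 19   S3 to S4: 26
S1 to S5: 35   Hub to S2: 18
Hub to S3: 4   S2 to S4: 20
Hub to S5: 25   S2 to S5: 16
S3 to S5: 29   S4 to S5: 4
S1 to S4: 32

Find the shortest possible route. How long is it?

With 5 stops there are 5!/2 = 60 distinct round trips (a route and its reverse cost the same).
Hub → S1 → S2 → S3 → S4 → S5 → Hub: 10+19+14+26+4+25 = 98
Hub → S1 → S2 → S3 → S5 → S4 → Hub: 10+19+14+29+4+22 = 98
Hub → S1 → S2 → S4 → S3 → S5 → Hub: 10+19+20+26+29+25 = 129
Hub → S1 → S2 → S4 → S5 → S3 → Hub: 10+19+20+4+29+4 = 86
Hub → S1 → S2 → S5 → S3 → S4 → Hub: 10+19+16+29+26+22 = 122
Hub → S1 → S2 → S5 → S4 → S3 → Hub: 10+19+16+4+26+4 = 79
Hub → S1 → S3 → S2 → S4 → S5 → Hub: 10+6+14+20+4+25 = 79
Hub → S1 → S3 → S2 → S5 → S4 → Hub: 10+6+14+16+4+22 = 72
Hub → S1 → S3 → S4 → S2 → S5 → Hub: 10+6+26+20+16+25 = 103
Hub → S1 → S3 → S4 → S5 → S2 → Hub: 10+6+26+4+16+18 = 80
Hub → S1 → S3 → S5 → S2 → S4 → Hub: 10+6+29+16+20+22 = 103
Hub → S1 → S3 → S5 → S4 → S2 → Hub: 10+6+29+4+20+18 = 87
Hub → S1 → S4 → S2 → S3 → S5 → Hub: 10+32+20+14+29+25 = 130
Hub → S1 → S4 → S2 → S5 → S3 → Hub: 10+32+20+16+29+4 = 111
… (46 more)
Hub → S3 → S1 → S2 → S5 → S4 → Hub: 4+6+19+16+4+22 = 71  ← best
The minimum is 71.
One optimal route: Hub → S3 → S1 → S2 → S5 → S4 → Hub (or its reverse).

71 km — the shortest possible round trip.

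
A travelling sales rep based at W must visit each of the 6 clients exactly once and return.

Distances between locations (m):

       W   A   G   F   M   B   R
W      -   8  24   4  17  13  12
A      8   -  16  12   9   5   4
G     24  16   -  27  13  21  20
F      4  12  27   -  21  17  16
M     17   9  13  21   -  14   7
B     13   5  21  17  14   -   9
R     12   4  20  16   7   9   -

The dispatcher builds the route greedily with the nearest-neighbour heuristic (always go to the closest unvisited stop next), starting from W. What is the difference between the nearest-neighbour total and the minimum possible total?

From W: F=4, A=8, R=12, B=13, M=17, G=24 → choose F (4).
From F: A=12, R=16, B=17, M=21, G=27 → choose A (12).
From A: R=4, B=5, M=9, G=16 → choose R (4).
From R: M=7, B=9, G=20 → choose M (7).
From M: G=13, B=14 → choose G (13).
From G: B=21 → choose B (21).
NN route W → F → A → R → M → G → B → W costs 74.
Optimal: W → A → B → R → M → G → F → W costs 73 (by enumerating all 360 distinct tours).
Excess = 74 − 73 = 1.

1 m longer than the optimal tour.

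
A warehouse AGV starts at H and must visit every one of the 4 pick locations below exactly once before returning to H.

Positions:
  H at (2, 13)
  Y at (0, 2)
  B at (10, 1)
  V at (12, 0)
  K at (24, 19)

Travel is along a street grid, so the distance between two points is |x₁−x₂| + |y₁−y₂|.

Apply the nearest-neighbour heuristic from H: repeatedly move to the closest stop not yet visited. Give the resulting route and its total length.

From H: distances to unvisited — Y=13, B=20, V=23, K=28. Nearest is Y (13).
From Y: distances to unvisited — B=11, V=14, K=41. Nearest is B (11).
From B: distances to unvisited — V=3, K=32. Nearest is V (3).
From V: distances to unvisited — K=31. Nearest is K (31).
Return K→H: 28.
Total = 13 + 11 + 3 + 31 + 28 = 86.

Total distance 86 via the nearest-neighbour route H → Y → B → V → K → H.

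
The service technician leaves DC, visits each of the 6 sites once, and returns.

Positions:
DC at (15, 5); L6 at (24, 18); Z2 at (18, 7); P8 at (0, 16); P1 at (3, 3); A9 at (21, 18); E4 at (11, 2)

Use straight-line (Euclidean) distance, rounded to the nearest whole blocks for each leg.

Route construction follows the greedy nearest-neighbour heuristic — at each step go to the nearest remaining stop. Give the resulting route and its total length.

Total distance 74 blocks via the nearest-neighbour route DC → Z2 → E4 → P1 → P8 → A9 → L6 → DC.

From DC: distances to unvisited — Z2=4, E4=5, P1=12, A9=14, L6=16, P8=19. Nearest is Z2 (4).
From Z2: distances to unvisited — E4=9, A9=11, L6=13, P1=16, P8=20. Nearest is E4 (9).
From E4: distances to unvisited — P1=8, P8=18, A9=19, L6=21. Nearest is P1 (8).
From P1: distances to unvisited — P8=13, A9=23, L6=26. Nearest is P8 (13).
From P8: distances to unvisited — A9=21, L6=24. Nearest is A9 (21).
From A9: distances to unvisited — L6=3. Nearest is L6 (3).
Return L6→DC: 16.
Total = 4 + 9 + 8 + 13 + 21 + 3 + 16 = 74.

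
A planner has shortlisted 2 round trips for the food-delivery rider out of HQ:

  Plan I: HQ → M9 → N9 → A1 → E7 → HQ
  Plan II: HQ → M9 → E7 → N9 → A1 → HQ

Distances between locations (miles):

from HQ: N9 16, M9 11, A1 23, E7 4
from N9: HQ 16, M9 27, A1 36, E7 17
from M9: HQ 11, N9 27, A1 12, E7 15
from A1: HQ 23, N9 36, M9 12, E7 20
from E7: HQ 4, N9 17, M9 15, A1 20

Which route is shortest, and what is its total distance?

Plan I: 11 + 27 + 36 + 20 + 4 = 98
Plan II: 11 + 15 + 17 + 36 + 23 = 102

98 miles — Plan I is the shortest.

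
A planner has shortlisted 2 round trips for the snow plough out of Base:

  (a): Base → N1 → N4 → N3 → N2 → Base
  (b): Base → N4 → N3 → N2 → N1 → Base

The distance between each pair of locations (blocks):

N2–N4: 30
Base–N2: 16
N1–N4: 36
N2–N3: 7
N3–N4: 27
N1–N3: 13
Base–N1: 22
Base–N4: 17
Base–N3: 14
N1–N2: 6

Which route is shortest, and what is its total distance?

Shortest is (b), total 79 blocks.

(a): 22 + 36 + 27 + 7 + 16 = 108
(b): 17 + 27 + 7 + 6 + 22 = 79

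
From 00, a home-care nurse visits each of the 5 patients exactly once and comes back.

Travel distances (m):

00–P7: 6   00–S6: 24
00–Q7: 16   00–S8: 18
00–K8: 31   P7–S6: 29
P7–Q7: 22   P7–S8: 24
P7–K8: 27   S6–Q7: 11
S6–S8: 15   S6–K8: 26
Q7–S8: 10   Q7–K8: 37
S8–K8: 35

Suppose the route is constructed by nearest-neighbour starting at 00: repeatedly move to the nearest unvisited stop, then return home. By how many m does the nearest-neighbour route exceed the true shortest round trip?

00: P7=6, Q7=16, S8=18, S6=24, K8=31 ⇒ P7
P7: Q7=22, S8=24, K8=27, S6=29 ⇒ Q7
Q7: S8=10, S6=11, K8=37 ⇒ S8
S8: S6=15, K8=35 ⇒ S6
S6: K8=26 ⇒ K8
NN route 00 → P7 → Q7 → S8 → S6 → K8 → 00 costs 110.
Optimal: 00 → P7 → K8 → S6 → Q7 → S8 → 00 costs 98 (by enumerating all 60 distinct tours).
Excess = 110 − 98 = 12.

The nearest-neighbour route is 12 m longer than optimal.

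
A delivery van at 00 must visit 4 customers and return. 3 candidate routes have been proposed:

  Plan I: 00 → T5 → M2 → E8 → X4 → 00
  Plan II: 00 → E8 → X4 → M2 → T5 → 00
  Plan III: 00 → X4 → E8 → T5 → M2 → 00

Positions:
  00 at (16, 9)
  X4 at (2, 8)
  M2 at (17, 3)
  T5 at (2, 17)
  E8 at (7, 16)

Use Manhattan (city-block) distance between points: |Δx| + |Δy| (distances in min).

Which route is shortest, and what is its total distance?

Plan I: 22 + 29 + 23 + 13 + 15 = 102
Plan II: 16 + 13 + 20 + 29 + 22 = 100
Plan III: 15 + 13 + 6 + 29 + 7 = 70

70 min — Plan III is the shortest.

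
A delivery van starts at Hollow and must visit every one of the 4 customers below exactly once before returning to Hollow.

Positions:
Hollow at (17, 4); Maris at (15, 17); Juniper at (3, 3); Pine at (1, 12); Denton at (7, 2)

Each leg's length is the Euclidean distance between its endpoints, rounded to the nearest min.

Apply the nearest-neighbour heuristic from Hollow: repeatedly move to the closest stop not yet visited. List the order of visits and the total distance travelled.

Hollow → [Denton:10 / Maris:13 / Juniper:14 / Pine:18] → Denton (10)
Denton → [Juniper:4 / Pine:12 / Maris:17] → Juniper (4)
Juniper → [Pine:9 / Maris:18] → Pine (9)
Pine → [Maris:15] → Maris (15)
Return Maris→Hollow: 13.
Total = 10 + 4 + 9 + 15 + 13 = 51.

Total distance 51 min via the nearest-neighbour route Hollow → Denton → Juniper → Pine → Maris → Hollow.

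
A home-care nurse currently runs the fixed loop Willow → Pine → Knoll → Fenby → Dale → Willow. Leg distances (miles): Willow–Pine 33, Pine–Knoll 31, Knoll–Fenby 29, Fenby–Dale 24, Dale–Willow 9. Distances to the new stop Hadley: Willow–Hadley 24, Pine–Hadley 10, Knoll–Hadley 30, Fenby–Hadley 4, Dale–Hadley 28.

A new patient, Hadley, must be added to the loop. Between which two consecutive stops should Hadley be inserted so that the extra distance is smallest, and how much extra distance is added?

+1 miles — insert Hadley between Willow and Pine.

Insertion cost between consecutive stops i–j is d(i,Hadley) + d(Hadley,j) − d(i,j):
  between Willow and Pine: 24 + 10 − 33 = 1
  between Pine and Knoll: 10 + 30 − 31 = 9
  between Knoll and Fenby: 30 + 4 − 29 = 5
  between Fenby and Dale: 4 + 28 − 24 = 8
  between Dale and Willow: 28 + 24 − 9 = 43
Cheapest insertion is between Willow and Pine, adding 1.
New total = 126 + 1 = 127.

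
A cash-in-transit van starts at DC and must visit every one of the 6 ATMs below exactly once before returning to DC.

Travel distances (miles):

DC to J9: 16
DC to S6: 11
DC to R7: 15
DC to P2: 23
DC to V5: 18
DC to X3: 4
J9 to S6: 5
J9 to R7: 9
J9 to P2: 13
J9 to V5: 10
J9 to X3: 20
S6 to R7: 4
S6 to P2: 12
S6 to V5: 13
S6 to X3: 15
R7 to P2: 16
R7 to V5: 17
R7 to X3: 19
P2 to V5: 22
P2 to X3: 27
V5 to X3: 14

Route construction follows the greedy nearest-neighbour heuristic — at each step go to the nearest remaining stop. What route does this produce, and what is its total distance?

76 miles along DC → X3 → V5 → J9 → S6 → R7 → P2 → DC.

DC → [X3:4 / S6:11 / R7:15 / J9:16 / V5:18 / P2:23] → X3 (4)
X3 → [V5:14 / S6:15 / R7:19 / J9:20 / P2:27] → V5 (14)
V5 → [J9:10 / S6:13 / R7:17 / P2:22] → J9 (10)
J9 → [S6:5 / R7:9 / P2:13] → S6 (5)
S6 → [R7:4 / P2:12] → R7 (4)
R7 → [P2:16] → P2 (16)
Return P2→DC: 23.
Total = 4 + 14 + 10 + 5 + 4 + 16 + 23 = 76.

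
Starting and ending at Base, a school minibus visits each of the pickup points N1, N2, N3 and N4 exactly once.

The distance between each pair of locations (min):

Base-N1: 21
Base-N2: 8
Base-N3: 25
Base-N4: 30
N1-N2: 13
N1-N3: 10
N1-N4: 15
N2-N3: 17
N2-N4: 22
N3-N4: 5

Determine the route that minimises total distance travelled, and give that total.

66 min — the shortest possible round trip.

There are 12 distinct closed tours to check (reversals are equivalent).
Base - N1 - N2 - N3 - N4 - Base: 21+13+17+5+30 = 86
Base - N1 - N2 - N4 - N3 - Base: 21+13+22+5+25 = 86
Base - N1 - N3 - N2 - N4 - Base: 21+10+17+22+30 = 100
Base - N1 - N3 - N4 - N2 - Base: 21+10+5+22+8 = 66
Base - N1 - N4 - N2 - N3 - Base: 21+15+22+17+25 = 100
Base - N1 - N4 - N3 - N2 - Base: 21+15+5+17+8 = 66
Base - N2 - N1 - N3 - N4 - Base: 8+13+10+5+30 = 66
Base - N2 - N1 - N4 - N3 - Base: 8+13+15+5+25 = 66
Base - N2 - N3 - N1 - N4 - Base: 8+17+10+15+30 = 80
Base - N2 - N4 - N1 - N3 - Base: 8+22+15+10+25 = 80
Base - N3 - N1 - N2 - N4 - Base: 25+10+13+22+30 = 100
Base - N3 - N2 - N1 - N4 - Base: 25+17+13+15+30 = 100
The minimum is 66.
One optimal route: Base → N1 → N3 → N4 → N2 → Base (or its reverse).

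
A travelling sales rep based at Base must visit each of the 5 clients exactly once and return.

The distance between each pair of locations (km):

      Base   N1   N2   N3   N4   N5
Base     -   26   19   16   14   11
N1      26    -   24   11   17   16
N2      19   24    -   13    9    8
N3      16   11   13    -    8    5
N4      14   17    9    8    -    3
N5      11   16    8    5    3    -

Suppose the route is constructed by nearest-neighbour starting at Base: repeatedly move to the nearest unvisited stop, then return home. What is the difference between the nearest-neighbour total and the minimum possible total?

Base: N5=11, N4=14, N3=16, N2=19, N1=26 ⇒ N5
N5: N4=3, N3=5, N2=8, N1=16 ⇒ N4
N4: N3=8, N2=9, N1=17 ⇒ N3
N3: N1=11, N2=13 ⇒ N1
N1: N2=24 ⇒ N2
NN route Base → N5 → N4 → N3 → N1 → N2 → Base costs 76.
Optimal: Base → N2 → N4 → N1 → N3 → N5 → Base costs 72 (by enumerating all 60 distinct tours).
Excess = 76 − 72 = 4.

The nearest-neighbour route is 4 km longer than optimal.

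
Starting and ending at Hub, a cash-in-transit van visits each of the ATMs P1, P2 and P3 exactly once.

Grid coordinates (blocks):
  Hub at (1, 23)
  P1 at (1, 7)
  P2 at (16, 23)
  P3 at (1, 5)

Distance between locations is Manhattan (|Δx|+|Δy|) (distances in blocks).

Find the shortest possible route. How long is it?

Minimum total distance: 66 blocks.

With 3 stops there are 3!/2 = 3 distinct round trips (a route and its reverse cost the same).
Hub-P1-P2-P3-Hub: 16+31+33+18 = 98
Hub-P1-P3-P2-Hub: 16+2+33+15 = 66
Hub-P2-P1-P3-Hub: 15+31+2+18 = 66
The minimum is 66.
One optimal route: Hub → P1 → P3 → P2 → Hub (or its reverse).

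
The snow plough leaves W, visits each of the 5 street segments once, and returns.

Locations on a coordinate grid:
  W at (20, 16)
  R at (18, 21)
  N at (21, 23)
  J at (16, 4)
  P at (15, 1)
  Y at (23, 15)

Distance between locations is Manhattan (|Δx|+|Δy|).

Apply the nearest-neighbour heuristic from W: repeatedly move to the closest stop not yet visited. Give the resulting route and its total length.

W → [Y:4 / R:7 / N:8 / J:16 / P:20] → Y (4)
Y → [N:10 / R:11 / J:18 / P:22] → N (10)
N → [R:5 / J:24 / P:28] → R (5)
R → [J:19 / P:23] → J (19)
J → [P:4] → P (4)
Return P→W: 20.
Total = 4 + 10 + 5 + 19 + 4 + 20 = 62.

Nearest-neighbour total = 62; route W → Y → N → R → J → P → W.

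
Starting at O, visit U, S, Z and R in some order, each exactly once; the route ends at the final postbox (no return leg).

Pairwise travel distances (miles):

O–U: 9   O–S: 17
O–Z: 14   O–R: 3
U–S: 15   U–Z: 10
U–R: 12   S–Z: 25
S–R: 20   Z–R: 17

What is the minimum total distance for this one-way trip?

Shortest open route: 45 miles.

There are 4! = 24 possible orderings.
O - U - S - Z - R: 9+15+25+17 = 66
O - U - S - R - Z: 9+15+20+17 = 61
O - U - Z - S - R: 9+10+25+20 = 64
O - U - Z - R - S: 9+10+17+20 = 56
O - U - R - S - Z: 9+12+20+25 = 66
O - U - R - Z - S: 9+12+17+25 = 63
O - S - U - Z - R: 17+15+10+17 = 59
O - S - U - R - Z: 17+15+12+17 = 61
O - S - Z - U - R: 17+25+10+12 = 64
O - S - Z - R - U: 17+25+17+12 = 71
O - S - R - U - Z: 17+20+12+10 = 59
O - S - R - Z - U: 17+20+17+10 = 64
O - Z - U - S - R: 14+10+15+20 = 59
O - Z - U - R - S: 14+10+12+20 = 56
… (10 more)
O - R - Z - U - S: 3+17+10+15 = 45  ← best
The minimum is 45.
One shortest path: O → R → Z → U → S.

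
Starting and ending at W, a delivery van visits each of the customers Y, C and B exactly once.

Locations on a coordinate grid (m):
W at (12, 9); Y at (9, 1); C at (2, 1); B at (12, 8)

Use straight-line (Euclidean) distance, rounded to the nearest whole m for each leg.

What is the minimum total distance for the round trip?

29 m — the shortest possible round trip.

W → Y → C → B → W: 9+7+12+1 = 29
W → Y → B → C → W: 9+8+12+13 = 42
W → C → Y → B → W: 13+7+8+1 = 29
The minimum is 29.
One optimal route: W → Y → C → B → W (or its reverse).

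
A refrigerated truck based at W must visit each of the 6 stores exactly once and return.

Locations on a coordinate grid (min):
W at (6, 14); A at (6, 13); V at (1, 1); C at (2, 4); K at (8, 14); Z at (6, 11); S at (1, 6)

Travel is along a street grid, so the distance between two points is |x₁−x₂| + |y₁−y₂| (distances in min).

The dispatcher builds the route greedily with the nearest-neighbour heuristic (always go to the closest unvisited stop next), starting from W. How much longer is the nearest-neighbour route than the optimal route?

W: A=1, K=2, Z=3, S=13, C=14, V=18 ⇒ A
A: Z=2, K=3, S=12, C=13, V=17 ⇒ Z
Z: K=5, S=10, C=11, V=15 ⇒ K
K: S=15, C=16, V=20 ⇒ S
S: C=3, V=5 ⇒ C
C: V=4 ⇒ V
NN route W → A → Z → K → S → C → V → W costs 48.
Optimal: W → A → C → V → S → Z → K → W costs 40 (by enumerating all 360 distinct tours).
Excess = 48 − 40 = 8.

Excess over optimum: 8 min.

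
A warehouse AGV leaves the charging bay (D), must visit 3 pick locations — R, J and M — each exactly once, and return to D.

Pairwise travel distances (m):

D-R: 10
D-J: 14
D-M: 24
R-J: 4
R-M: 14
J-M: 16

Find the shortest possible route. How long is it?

Minimum total distance: 54 m.

D → R → J → M → D: 10+4+16+24 = 54
D → R → M → J → D: 10+14+16+14 = 54
D → J → R → M → D: 14+4+14+24 = 56
The minimum is 54.
One optimal route: D → R → J → M → D (or its reverse).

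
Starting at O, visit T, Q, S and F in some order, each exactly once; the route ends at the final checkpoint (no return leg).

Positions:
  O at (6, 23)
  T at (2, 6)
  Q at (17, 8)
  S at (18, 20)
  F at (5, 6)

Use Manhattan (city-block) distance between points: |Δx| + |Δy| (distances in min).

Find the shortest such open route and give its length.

45 min — the minimum one-way total.

There are 4! = 24 possible orderings.
O→T→Q→S→F: 21+17+13+27 = 78
O→T→Q→F→S: 21+17+14+27 = 79
O→T→S→Q→F: 21+30+13+14 = 78
O→T→S→F→Q: 21+30+27+14 = 92
O→T→F→Q→S: 21+3+14+13 = 51
O→T→F→S→Q: 21+3+27+13 = 64
O→Q→T→S→F: 26+17+30+27 = 100
O→Q→T→F→S: 26+17+3+27 = 73
O→Q→S→T→F: 26+13+30+3 = 72
O→Q→S→F→T: 26+13+27+3 = 69
O→Q→F→T→S: 26+14+3+30 = 73
O→Q→F→S→T: 26+14+27+30 = 97
O→S→T→Q→F: 15+30+17+14 = 76
O→S→T→F→Q: 15+30+3+14 = 62
… (10 more)
O→S→Q→F→T: 15+13+14+3 = 45  ← best
The minimum is 45.
One shortest path: O → S → Q → F → T.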